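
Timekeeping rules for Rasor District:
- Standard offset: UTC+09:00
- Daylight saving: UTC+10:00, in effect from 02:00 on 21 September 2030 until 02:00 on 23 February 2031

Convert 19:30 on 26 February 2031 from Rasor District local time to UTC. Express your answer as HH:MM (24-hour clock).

10:30

26 February 2031 is outside the daylight-saving period (21 September 2030 – 23 February 2031), so Rasor District is on standard time, UTC+09:00.
19:30 local − 9h = 10:30 UTC.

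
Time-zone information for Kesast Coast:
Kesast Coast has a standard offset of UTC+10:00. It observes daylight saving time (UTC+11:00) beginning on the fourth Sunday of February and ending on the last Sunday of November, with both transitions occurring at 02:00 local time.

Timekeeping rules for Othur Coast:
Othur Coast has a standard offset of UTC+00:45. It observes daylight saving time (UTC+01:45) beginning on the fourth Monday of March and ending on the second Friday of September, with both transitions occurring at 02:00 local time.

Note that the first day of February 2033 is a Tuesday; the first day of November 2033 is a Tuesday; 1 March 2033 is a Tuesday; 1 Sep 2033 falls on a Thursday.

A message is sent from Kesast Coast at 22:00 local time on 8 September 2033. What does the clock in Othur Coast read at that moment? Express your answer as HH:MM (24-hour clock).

12:45

1 February 2033 is a Tuesday, so the first Sunday is February 6 and the fourth is February 27.
1 November 2033 is a Tuesday, so Sundays fall on 6, 13, 20, 27; the last is November 27.
Daylight saving runs 27 February – 27 November; 8 September 2033 is inside that window, so Kesast Coast is at UTC+11:00.
22:00 Kesast Coast − 11h = 11:00 UTC.
1 March 2033 is a Tuesday, so the first Monday is March 7 and the fourth is March 28.
1 September 2033 is a Thursday, so the first Friday is September 2 and the second is September 9.
At the standard offset (UTC+00:45), 11:00 UTC + 0h45m = 11:45 Othur Coast standard time.
The standard-time date in Othur Coast, 8 September 2033, lies within the daylight-saving period (28 March – 9 September), so Othur Coast is on daylight time, UTC+01:45.
11:00 UTC + 1h45m = 12:45 Othur Coast.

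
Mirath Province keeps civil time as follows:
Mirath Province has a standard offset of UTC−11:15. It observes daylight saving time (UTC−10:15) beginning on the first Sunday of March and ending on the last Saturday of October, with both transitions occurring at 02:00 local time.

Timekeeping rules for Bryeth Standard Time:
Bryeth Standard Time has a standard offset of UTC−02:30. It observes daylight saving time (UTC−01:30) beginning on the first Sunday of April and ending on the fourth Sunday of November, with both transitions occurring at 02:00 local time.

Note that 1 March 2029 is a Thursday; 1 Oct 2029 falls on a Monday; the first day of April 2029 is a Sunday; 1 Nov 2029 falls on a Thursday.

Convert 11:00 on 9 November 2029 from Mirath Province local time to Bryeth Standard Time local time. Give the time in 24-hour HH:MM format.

20:45

1 March 2029 is a Thursday, so the first Sunday is March 4.
1 October 2029 is a Monday, so Saturdays fall on 6, 13, 20, 27; the last is October 27.
9 November 2029 does not fall between 4 March and 27 October, so daylight saving is not in effect and Mirath Province is at UTC−11:15.
11:00 Mirath Province + 11h15m = 22:15 UTC.
1 April 2029 is a Sunday, so the first Sunday is April 1.
1 November 2029 is a Thursday, so the first Sunday is November 4 and the fourth is November 25.
At the standard offset (UTC−02:30), 22:15 UTC − 2h30m = 19:45 Bryeth Standard Time standard time.
The standard-time date in Bryeth Standard Time, 9 November 2029, falls between 1 April and 25 November, so daylight saving is in effect and Bryeth Standard Time is at UTC−01:30.
22:15 UTC − 1h30m = 20:45 Bryeth Standard Time.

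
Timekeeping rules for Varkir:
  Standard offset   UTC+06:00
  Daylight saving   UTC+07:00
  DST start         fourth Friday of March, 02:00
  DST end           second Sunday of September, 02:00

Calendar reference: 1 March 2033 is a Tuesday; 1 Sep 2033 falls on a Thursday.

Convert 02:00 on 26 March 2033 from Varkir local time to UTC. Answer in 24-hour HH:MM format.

19:00

1 March 2033 is a Tuesday, so the first Friday is March 4 and the fourth is March 25.
1 September 2033 is a Thursday, so the first Sunday is September 4 and the second is September 11.
26 March 2033 lies within the daylight-saving period (25 March – 11 September), so Varkir is on daylight time, UTC+07:00.
02:00 local − 7h = 19:00 UTC (rolling into the previous day, 25 March 2033).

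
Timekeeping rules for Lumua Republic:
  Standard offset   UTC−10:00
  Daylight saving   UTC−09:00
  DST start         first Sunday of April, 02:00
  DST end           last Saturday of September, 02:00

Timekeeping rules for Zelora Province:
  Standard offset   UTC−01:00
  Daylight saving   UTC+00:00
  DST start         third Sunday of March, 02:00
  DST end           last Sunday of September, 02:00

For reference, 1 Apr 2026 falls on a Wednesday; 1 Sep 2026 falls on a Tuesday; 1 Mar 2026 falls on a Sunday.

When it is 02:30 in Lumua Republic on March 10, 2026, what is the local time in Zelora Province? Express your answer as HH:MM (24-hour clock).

11:30

1 April 2026 is a Wednesday, so the first Sunday is April 5.
1 September 2026 is a Tuesday, so Saturdays fall on 5, 12, 19, 26; the last is September 26.
March 10, 2026 is outside the daylight-saving period (5 April – 26 September), so Lumua Republic is on standard time, UTC−10:00.
02:30 Lumua Republic + 10h = 12:30 UTC.
1 March 2026 is a Sunday, so the first Sunday is March 1 and the third is March 15.
1 September 2026 is a Tuesday, so Sundays fall on 6, 13, 20, 27; the last is September 27.
At the standard offset (UTC−01:00), 12:30 UTC − 1h = 11:30 Zelora Province standard time.
Daylight saving runs 15 March – 27 September; the standard-time date in Zelora Province, March 10, 2026, is outside that window, so Zelora Province is on standard time at UTC−01:00.
12:30 UTC − 1h = 11:30 Zelora Province.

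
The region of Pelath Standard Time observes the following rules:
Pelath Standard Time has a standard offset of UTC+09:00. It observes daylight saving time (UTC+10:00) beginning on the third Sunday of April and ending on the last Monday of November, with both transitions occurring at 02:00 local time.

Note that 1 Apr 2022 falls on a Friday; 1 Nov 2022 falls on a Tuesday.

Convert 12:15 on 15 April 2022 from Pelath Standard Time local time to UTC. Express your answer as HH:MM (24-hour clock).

03:15

1 April 2022 is a Friday, so the first Sunday is April 3 and the third is April 17.
1 November 2022 is a Tuesday, so Mondays fall on 7, 14, 21, 28; the last is November 28.
15 April 2022 is outside the daylight-saving period (17 April – 28 November), so Pelath Standard Time is on standard time, UTC+09:00.
12:15 local − 9h = 03:15 UTC.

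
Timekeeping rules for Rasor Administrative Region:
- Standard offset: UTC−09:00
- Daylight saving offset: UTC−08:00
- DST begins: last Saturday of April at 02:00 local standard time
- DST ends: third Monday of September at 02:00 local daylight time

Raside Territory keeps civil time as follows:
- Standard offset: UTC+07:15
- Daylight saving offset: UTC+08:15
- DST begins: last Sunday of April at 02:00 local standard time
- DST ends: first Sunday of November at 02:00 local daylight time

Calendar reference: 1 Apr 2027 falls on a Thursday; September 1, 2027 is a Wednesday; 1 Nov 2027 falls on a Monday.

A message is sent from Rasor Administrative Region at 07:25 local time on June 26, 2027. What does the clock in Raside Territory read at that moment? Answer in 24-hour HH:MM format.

1 April 2027 is a Thursday, so Saturdays fall on 3, 10, 17, 24; the last is April 24.
1 September 2027 is a Wednesday, so the first Monday is September 6 and the third is September 20.
Daylight saving runs 24 April – 20 September; June 26, 2027 is inside that window, so Rasor Administrative Region is at UTC−08:00.
07:25 Rasor Administrative Region + 8h = 15:25 UTC.
1 April 2027 is a Thursday, so Sundays fall on 4, 11, 18, 25; the last is April 25.
1 November 2027 is a Monday, so the first Sunday is November 7.
At the standard offset (UTC+07:15), 15:25 UTC + 7h15m = 22:40 Raside Territory standard time.
Daylight saving runs 25 April – 7 November; the standard-time date in Raside Territory, June 26, 2027, is inside that window, so Raside Territory is at UTC+08:15.
15:25 UTC + 8h15m = 23:40 Raside Territory.

23:40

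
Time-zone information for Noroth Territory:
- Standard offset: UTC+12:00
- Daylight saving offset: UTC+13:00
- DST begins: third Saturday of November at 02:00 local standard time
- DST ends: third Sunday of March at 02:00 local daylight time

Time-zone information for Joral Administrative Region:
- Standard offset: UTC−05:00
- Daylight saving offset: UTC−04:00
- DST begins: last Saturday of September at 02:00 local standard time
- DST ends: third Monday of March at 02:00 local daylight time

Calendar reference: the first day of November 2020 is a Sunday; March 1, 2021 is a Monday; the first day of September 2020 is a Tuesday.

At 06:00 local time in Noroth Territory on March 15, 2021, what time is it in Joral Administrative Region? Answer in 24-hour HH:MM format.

13:00

1 November 2020 is a Sunday, so the first Saturday is November 7 and the third is November 21.
1 March 2021 is a Monday, so the first Sunday is March 7 and the third is March 21.
March 15, 2021 falls between 21 November 2020 and 21 March 2021, so daylight saving is in effect and Noroth Territory is at UTC+13:00.
06:00 Noroth Territory − 13h = 17:00 UTC (rolling into the previous day, 14 March 2021).
1 September 2020 is a Tuesday, so Saturdays fall on 5, 12, 19, 26; the last is September 26.
1 March 2021 is a Monday, so the first Monday is March 1 and the third is March 15.
At the standard offset (UTC−05:00), 17:00 UTC − 5h = 12:00 Joral Administrative Region standard time.
Daylight saving runs 26 September 2020 – 15 March 2021; the standard-time date in Joral Administrative Region, March 14, 2021, is inside that window, so Joral Administrative Region is at UTC−04:00.
17:00 UTC − 4h = 13:00 Joral Administrative Region.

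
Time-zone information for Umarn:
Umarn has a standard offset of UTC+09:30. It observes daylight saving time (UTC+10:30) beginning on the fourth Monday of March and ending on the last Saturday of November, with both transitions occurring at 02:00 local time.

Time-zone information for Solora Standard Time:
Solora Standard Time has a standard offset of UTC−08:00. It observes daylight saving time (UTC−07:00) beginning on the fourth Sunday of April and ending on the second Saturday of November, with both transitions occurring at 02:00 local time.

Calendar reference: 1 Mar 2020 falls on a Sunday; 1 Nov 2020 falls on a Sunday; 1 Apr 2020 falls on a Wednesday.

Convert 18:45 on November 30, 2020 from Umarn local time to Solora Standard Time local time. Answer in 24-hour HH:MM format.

01:15

1 March 2020 is a Sunday, so the first Monday is March 2 and the fourth is March 23.
1 November 2020 is a Sunday, so Saturdays fall on 7, 14, 21, 28; the last is November 28.
November 30, 2020 does not fall between 23 March and 28 November, so daylight saving is not in effect and Umarn is at UTC+09:30.
18:45 Umarn − 9h30m = 09:15 UTC.
1 April 2020 is a Wednesday, so the first Sunday is April 5 and the fourth is April 26.
1 November 2020 is a Sunday, so the first Saturday is November 7 and the second is November 14.
At the standard offset (UTC−08:00), 09:15 UTC − 8h = 01:15 Solora Standard Time standard time.
Daylight saving runs 26 April – 14 November; the standard-time date in Solora Standard Time, November 30, 2020, is outside that window, so Solora Standard Time is on standard time at UTC−08:00.
09:15 UTC − 8h = 01:15 Solora Standard Time.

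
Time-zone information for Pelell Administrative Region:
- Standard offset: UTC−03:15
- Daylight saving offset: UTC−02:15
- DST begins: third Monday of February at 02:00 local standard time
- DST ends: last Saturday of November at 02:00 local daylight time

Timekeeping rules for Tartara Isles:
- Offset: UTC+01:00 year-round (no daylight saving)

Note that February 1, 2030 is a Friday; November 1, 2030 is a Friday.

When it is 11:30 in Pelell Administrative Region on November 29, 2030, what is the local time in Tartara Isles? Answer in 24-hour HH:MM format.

14:45

1 February 2030 is a Friday, so the first Monday is February 4 and the third is February 18.
1 November 2030 is a Friday, so Saturdays fall on 2, 9, 16, 23, 30; the last is November 30.
November 29, 2030 lies within the daylight-saving period (18 February – 30 November), so Pelell Administrative Region is on daylight time, UTC−02:15.
11:30 Pelell Administrative Region + 2h15m = 13:45 UTC.
Tartara Isles stays on UTC+01:00 all year.
13:45 UTC + 1h = 14:45 Tartara Isles.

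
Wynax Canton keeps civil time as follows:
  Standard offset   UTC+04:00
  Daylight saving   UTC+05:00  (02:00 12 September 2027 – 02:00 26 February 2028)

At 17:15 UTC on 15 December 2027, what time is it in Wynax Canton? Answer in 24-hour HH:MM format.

22:15

At the standard offset (UTC+04:00), 17:15 UTC + 4h = 21:15 Wynax Canton standard time.
The standard-time date in Wynax Canton, 15 December 2027, lies within the daylight-saving period (12 September 2027 – 26 February 2028), so Wynax Canton is on daylight time, UTC+05:00.
17:15 UTC + 5h = 22:15 local.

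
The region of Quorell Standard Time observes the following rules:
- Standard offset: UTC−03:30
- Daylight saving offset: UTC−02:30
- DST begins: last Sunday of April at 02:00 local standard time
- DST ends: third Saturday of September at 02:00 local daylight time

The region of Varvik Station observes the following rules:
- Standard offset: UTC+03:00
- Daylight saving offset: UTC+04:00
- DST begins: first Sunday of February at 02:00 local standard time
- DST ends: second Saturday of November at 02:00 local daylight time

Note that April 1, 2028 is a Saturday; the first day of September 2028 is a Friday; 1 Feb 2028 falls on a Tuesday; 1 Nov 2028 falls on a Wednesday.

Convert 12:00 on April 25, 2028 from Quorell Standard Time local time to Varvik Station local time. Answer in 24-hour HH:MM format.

19:30

1 April 2028 is a Saturday, so Sundays fall on 2, 9, 16, 23, 30; the last is April 30.
1 September 2028 is a Friday, so the first Saturday is September 2 and the third is September 16.
April 25, 2028 is outside the daylight-saving period (30 April – 16 September), so Quorell Standard Time is on standard time, UTC−03:30.
12:00 Quorell Standard Time + 3h30m = 15:30 UTC.
1 February 2028 is a Tuesday, so the first Sunday is February 6.
1 November 2028 is a Wednesday, so the first Saturday is November 4 and the second is November 11.
At the standard offset (UTC+03:00), 15:30 UTC + 3h = 18:30 Varvik Station standard time.
The standard-time date in Varvik Station, April 25, 2028, lies within the daylight-saving period (6 February – 11 November), so Varvik Station is on daylight time, UTC+04:00.
15:30 UTC + 4h = 19:30 Varvik Station.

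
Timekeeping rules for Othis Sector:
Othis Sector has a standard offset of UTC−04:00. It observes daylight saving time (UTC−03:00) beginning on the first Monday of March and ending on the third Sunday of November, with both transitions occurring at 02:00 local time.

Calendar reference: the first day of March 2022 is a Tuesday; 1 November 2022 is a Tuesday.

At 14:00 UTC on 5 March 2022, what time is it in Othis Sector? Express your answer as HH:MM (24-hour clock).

1 March 2022 is a Tuesday, so the first Monday is March 7.
1 November 2022 is a Tuesday, so the first Sunday is November 6 and the third is November 20.
At the standard offset (UTC−04:00), 14:00 UTC − 4h = 10:00 Othis Sector standard time.
The standard-time date in Othis Sector, 5 March 2022, is outside the daylight-saving period (7 March – 20 November), so Othis Sector is on standard time, UTC−04:00.
14:00 UTC − 4h = 10:00 local.

10:00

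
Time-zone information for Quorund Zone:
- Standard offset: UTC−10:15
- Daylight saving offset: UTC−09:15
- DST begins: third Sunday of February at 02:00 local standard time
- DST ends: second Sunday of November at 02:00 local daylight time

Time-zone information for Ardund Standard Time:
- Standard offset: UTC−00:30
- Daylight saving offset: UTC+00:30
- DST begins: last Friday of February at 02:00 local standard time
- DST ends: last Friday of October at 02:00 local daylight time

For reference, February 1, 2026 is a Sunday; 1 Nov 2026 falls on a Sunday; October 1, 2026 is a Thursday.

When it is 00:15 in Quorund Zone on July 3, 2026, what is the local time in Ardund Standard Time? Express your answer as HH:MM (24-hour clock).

1 February 2026 is a Sunday, so the first Sunday is February 1 and the third is February 15.
1 November 2026 is a Sunday, so the first Sunday is November 1 and the second is November 8.
July 3, 2026 lies within the daylight-saving period (15 February – 8 November), so Quorund Zone is on daylight time, UTC−09:15.
00:15 Quorund Zone + 9h15m = 09:30 UTC.
1 February 2026 is a Sunday, so Fridays fall on 6, 13, 20, 27; the last is February 27.
1 October 2026 is a Thursday, so Fridays fall on 2, 9, 16, 23, 30; the last is October 30.
At the standard offset (UTC−00:30), 09:30 UTC − 0h30m = 09:00 Ardund Standard Time standard time.
Daylight saving runs 27 February – 30 October; the standard-time date in Ardund Standard Time, July 3, 2026, is inside that window, so Ardund Standard Time is at UTC+00:30.
09:30 UTC + 0h30m = 10:00 Ardund Standard Time.

10:00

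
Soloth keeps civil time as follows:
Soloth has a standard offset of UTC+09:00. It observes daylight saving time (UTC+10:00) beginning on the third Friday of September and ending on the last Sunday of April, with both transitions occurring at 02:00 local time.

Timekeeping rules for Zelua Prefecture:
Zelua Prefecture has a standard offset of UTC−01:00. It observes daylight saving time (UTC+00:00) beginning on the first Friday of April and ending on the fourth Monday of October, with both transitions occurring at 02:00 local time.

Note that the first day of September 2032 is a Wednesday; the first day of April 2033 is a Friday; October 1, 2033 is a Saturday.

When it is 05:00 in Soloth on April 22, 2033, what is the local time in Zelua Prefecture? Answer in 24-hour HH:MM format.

19:00

1 September 2032 is a Wednesday, so the first Friday is September 3 and the third is September 17.
1 April 2033 is a Friday, so Sundays fall on 3, 10, 17, 24; the last is April 24.
April 22, 2033 falls between 17 September 2032 and 24 April 2033, so daylight saving is in effect and Soloth is at UTC+10:00.
05:00 Soloth − 10h = 19:00 UTC (rolling into the previous day, 21 April 2033).
1 April 2033 is a Friday, so the first Friday is April 1.
1 October 2033 is a Saturday, so the first Monday is October 3 and the fourth is October 24.
At the standard offset (UTC−01:00), 19:00 UTC − 1h = 18:00 Zelua Prefecture standard time.
The standard-time date in Zelua Prefecture, April 21, 2033, falls between 1 April and 24 October, so daylight saving is in effect and Zelua Prefecture is at UTC+00:00.
19:00 UTC + 0h = 19:00 Zelua Prefecture.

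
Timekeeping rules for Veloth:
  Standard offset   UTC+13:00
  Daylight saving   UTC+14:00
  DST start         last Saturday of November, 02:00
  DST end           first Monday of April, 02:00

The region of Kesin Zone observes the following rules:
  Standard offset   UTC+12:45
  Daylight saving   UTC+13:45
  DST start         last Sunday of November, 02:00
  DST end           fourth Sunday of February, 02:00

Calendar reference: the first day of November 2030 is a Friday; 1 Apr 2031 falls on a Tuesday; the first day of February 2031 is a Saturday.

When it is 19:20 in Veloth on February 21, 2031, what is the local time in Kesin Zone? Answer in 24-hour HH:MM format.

1 November 2030 is a Friday, so Saturdays fall on 2, 9, 16, 23, 30; the last is November 30.
1 April 2031 is a Tuesday, so the first Monday is April 7.
February 21, 2031 lies within the daylight-saving period (30 November 2030 – 7 April 2031), so Veloth is on daylight time, UTC+14:00.
19:20 Veloth − 14h = 05:20 UTC.
1 November 2030 is a Friday, so Sundays fall on 3, 10, 17, 24; the last is November 24.
1 February 2031 is a Saturday, so the first Sunday is February 2 and the fourth is February 23.
At the standard offset (UTC+12:45), 05:20 UTC + 12h45m = 18:05 Kesin Zone standard time.
The standard-time date in Kesin Zone, February 21, 2031, lies within the daylight-saving period (24 November 2030 – 23 February 2031), so Kesin Zone is on daylight time, UTC+13:45.
05:20 UTC + 13h45m = 19:05 Kesin Zone.

19:05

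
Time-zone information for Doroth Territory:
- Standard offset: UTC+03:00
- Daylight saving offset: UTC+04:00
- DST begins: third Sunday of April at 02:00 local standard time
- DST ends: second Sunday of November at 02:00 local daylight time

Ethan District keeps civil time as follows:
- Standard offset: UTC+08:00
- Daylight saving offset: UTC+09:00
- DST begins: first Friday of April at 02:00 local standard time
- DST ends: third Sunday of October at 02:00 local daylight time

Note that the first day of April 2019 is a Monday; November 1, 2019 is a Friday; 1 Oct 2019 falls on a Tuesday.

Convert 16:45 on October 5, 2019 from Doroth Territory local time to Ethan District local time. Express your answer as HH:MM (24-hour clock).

21:45

1 April 2019 is a Monday, so the first Sunday is April 7 and the third is April 21.
1 November 2019 is a Friday, so the first Sunday is November 3 and the second is November 10.
October 5, 2019 falls between 21 April and 10 November, so daylight saving is in effect and Doroth Territory is at UTC+04:00.
16:45 Doroth Territory − 4h = 12:45 UTC.
1 April 2019 is a Monday, so the first Friday is April 5.
1 October 2019 is a Tuesday, so the first Sunday is October 6 and the third is October 20.
At the standard offset (UTC+08:00), 12:45 UTC + 8h = 20:45 Ethan District standard time.
The standard-time date in Ethan District, October 5, 2019, lies within the daylight-saving period (5 April – 20 October), so Ethan District is on daylight time, UTC+09:00.
12:45 UTC + 9h = 21:45 Ethan District.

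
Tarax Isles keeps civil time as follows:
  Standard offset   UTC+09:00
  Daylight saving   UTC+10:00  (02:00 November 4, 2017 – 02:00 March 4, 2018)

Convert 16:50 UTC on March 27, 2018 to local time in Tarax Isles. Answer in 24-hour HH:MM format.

01:50

At the standard offset (UTC+09:00), 16:50 UTC + 9h = 01:50 Tarax Isles standard time (rolling into the next day, 28 March 2018).
The standard-time date in Tarax Isles, March 28, 2018, is outside the daylight-saving period (4 November 2017 – 4 March 2018), so Tarax Isles is on standard time, UTC+09:00.
16:50 UTC + 9h = 01:50 local (rolling into the next day, 28 March 2018).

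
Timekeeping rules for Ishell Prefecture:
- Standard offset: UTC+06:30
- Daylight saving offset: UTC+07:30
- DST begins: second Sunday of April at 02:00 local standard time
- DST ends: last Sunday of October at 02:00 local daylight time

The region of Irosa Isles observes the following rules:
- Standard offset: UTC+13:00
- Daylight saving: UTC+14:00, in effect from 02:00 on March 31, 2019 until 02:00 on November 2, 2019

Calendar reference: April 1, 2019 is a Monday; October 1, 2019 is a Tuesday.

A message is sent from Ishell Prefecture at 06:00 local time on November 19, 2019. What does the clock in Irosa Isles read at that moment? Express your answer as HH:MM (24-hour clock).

12:30

1 April 2019 is a Monday, so the first Sunday is April 7 and the second is April 14.
1 October 2019 is a Tuesday, so Sundays fall on 6, 13, 20, 27; the last is October 27.
November 19, 2019 is outside the daylight-saving period (14 April – 27 October), so Ishell Prefecture is on standard time, UTC+06:30.
06:00 Ishell Prefecture − 6h30m = 23:30 UTC (rolling into the previous day, 18 November 2019).
At the standard offset (UTC+13:00), 23:30 UTC + 13h = 12:30 Irosa Isles standard time (rolling into the next day, 19 November 2019).
Daylight saving runs 31 March – 2 November; the standard-time date in Irosa Isles, November 19, 2019, is outside that window, so Irosa Isles is on standard time at UTC+13:00.
23:30 UTC + 13h = 12:30 Irosa Isles (rolling into the next day, 19 November 2019).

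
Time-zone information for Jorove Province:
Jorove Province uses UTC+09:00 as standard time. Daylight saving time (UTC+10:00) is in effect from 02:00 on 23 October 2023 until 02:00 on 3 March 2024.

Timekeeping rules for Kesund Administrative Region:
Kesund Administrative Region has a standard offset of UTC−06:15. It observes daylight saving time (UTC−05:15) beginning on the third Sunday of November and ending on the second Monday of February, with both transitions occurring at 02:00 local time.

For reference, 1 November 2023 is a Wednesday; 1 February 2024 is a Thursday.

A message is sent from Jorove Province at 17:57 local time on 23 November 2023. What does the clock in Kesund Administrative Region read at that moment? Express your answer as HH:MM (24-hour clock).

02:42

23 November 2023 falls between 23 October 2023 and 3 March 2024, so daylight saving is in effect and Jorove Province is at UTC+10:00.
17:57 Jorove Province − 10h = 07:57 UTC.
1 November 2023 is a Wednesday, so the first Sunday is November 5 and the third is November 19.
1 February 2024 is a Thursday, so the first Monday is February 5 and the second is February 12.
At the standard offset (UTC−06:15), 07:57 UTC − 6h15m = 01:42 Kesund Administrative Region standard time.
The standard-time date in Kesund Administrative Region, 23 November 2023, lies within the daylight-saving period (19 November 2023 – 12 February 2024), so Kesund Administrative Region is on daylight time, UTC−05:15.
07:57 UTC − 5h15m = 02:42 Kesund Administrative Region.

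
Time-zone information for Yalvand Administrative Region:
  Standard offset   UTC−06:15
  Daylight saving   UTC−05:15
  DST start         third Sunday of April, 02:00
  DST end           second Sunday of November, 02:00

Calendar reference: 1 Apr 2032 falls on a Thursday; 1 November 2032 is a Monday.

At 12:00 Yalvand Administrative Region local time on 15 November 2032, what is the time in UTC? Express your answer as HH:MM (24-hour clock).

18:15

1 April 2032 is a Thursday, so the first Sunday is April 4 and the third is April 18.
1 November 2032 is a Monday, so the first Sunday is November 7 and the second is November 14.
Daylight saving runs 18 April – 14 November; 15 November 2032 is outside that window, so Yalvand Administrative Region is on standard time at UTC−06:15.
12:00 local + 6h15m = 18:15 UTC.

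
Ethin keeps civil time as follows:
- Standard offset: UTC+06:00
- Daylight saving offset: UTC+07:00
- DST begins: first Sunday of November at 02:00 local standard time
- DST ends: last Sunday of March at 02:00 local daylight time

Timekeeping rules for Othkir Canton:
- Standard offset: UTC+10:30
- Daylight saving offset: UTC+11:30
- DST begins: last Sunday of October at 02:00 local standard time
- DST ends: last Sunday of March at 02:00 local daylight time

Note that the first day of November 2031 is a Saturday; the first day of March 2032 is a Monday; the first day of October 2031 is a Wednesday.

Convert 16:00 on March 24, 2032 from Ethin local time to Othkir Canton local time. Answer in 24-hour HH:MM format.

1 November 2031 is a Saturday, so the first Sunday is November 2.
1 March 2032 is a Monday, so Sundays fall on 7, 14, 21, 28; the last is March 28.
Daylight saving runs 2 November 2031 – 28 March 2032; March 24, 2032 is inside that window, so Ethin is at UTC+07:00.
16:00 Ethin − 7h = 09:00 UTC.
1 October 2031 is a Wednesday, so Sundays fall on 5, 12, 19, 26; the last is October 26.
1 March 2032 is a Monday, so Sundays fall on 7, 14, 21, 28; the last is March 28.
At the standard offset (UTC+10:30), 09:00 UTC + 10h30m = 19:30 Othkir Canton standard time.
Daylight saving runs 26 October 2031 – 28 March 2032; the standard-time date in Othkir Canton, March 24, 2032, is inside that window, so Othkir Canton is at UTC+11:30.
09:00 UTC + 11h30m = 20:30 Othkir Canton.

20:30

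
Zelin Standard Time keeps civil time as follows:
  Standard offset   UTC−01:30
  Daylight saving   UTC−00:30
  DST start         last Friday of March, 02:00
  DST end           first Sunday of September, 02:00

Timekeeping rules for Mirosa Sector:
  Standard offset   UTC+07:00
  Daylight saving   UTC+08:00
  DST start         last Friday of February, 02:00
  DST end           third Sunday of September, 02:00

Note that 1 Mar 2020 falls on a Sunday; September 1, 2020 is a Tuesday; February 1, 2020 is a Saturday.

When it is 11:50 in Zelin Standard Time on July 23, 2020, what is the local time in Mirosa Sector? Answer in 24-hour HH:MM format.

20:20

1 March 2020 is a Sunday, so Fridays fall on 6, 13, 20, 27; the last is March 27.
1 September 2020 is a Tuesday, so the first Sunday is September 6.
July 23, 2020 falls between 27 March and 6 September, so daylight saving is in effect and Zelin Standard Time is at UTC−00:30.
11:50 Zelin Standard Time + 0h30m = 12:20 UTC.
1 February 2020 is a Saturday, so Fridays fall on 7, 14, 21, 28; the last is February 28.
1 September 2020 is a Tuesday, so the first Sunday is September 6 and the third is September 20.
At the standard offset (UTC+07:00), 12:20 UTC + 7h = 19:20 Mirosa Sector standard time.
The standard-time date in Mirosa Sector, July 23, 2020, lies within the daylight-saving period (28 February – 20 September), so Mirosa Sector is on daylight time, UTC+08:00.
12:20 UTC + 8h = 20:20 Mirosa Sector.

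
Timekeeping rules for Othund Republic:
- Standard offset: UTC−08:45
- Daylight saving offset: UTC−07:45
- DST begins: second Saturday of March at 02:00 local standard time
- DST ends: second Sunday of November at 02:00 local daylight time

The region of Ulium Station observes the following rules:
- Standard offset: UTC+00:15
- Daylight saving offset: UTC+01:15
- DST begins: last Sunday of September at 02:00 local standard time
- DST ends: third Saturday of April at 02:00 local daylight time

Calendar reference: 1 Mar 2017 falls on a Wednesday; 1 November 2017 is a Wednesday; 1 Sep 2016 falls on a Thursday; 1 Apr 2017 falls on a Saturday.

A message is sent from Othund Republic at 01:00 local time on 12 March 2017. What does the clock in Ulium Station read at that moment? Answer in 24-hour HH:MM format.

10:00

1 March 2017 is a Wednesday, so the first Saturday is March 4 and the second is March 11.
1 November 2017 is a Wednesday, so the first Sunday is November 5 and the second is November 12.
Daylight saving runs 11 March – 12 November; 12 March 2017 is inside that window, so Othund Republic is at UTC−07:45.
01:00 Othund Republic + 7h45m = 08:45 UTC.
1 September 2016 is a Thursday, so Sundays fall on 4, 11, 18, 25; the last is September 25.
1 April 2017 is a Saturday, so the first Saturday is April 1 and the third is April 15.
At the standard offset (UTC+00:15), 08:45 UTC + 0h15m = 09:00 Ulium Station standard time.
The standard-time date in Ulium Station, 12 March 2017, falls between 25 September 2016 and 15 April 2017, so daylight saving is in effect and Ulium Station is at UTC+01:15.
08:45 UTC + 1h15m = 10:00 Ulium Station.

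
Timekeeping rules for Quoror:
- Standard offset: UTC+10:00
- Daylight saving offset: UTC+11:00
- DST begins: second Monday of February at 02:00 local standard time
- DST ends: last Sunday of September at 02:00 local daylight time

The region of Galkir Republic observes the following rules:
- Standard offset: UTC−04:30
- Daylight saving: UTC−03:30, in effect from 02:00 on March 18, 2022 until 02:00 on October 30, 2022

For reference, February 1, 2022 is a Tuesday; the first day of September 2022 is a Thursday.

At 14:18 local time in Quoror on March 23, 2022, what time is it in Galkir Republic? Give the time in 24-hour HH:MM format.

23:48

1 February 2022 is a Tuesday, so the first Monday is February 7 and the second is February 14.
1 September 2022 is a Thursday, so Sundays fall on 4, 11, 18, 25; the last is September 25.
March 23, 2022 lies within the daylight-saving period (14 February – 25 September), so Quoror is on daylight time, UTC+11:00.
14:18 Quoror − 11h = 03:18 UTC.
At the standard offset (UTC−04:30), 03:18 UTC − 4h30m = 22:48 Galkir Republic standard time (rolling into the previous day, 22 March 2022).
Daylight saving runs 18 March – 30 October; the standard-time date in Galkir Republic, March 22, 2022, is inside that window, so Galkir Republic is at UTC−03:30.
03:18 UTC − 3h30m = 23:48 Galkir Republic (rolling into the previous day, 22 March 2022).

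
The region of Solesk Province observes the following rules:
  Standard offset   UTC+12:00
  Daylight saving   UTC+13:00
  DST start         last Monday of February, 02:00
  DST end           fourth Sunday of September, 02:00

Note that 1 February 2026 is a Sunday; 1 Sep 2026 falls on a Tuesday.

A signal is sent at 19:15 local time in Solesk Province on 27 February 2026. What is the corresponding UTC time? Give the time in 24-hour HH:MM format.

1 February 2026 is a Sunday, so Mondays fall on 2, 9, 16, 23; the last is February 23.
1 September 2026 is a Tuesday, so the first Sunday is September 6 and the fourth is September 27.
Daylight saving runs 23 February – 27 September; 27 February 2026 is inside that window, so Solesk Province is at UTC+13:00.
19:15 local − 13h = 06:15 UTC.

06:15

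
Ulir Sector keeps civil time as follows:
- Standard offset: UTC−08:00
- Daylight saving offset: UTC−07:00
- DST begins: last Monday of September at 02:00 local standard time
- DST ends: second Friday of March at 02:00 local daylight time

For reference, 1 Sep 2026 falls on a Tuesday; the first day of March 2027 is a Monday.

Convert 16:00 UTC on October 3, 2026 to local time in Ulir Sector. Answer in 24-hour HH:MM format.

09:00

1 September 2026 is a Tuesday, so Mondays fall on 7, 14, 21, 28; the last is September 28.
1 March 2027 is a Monday, so the first Friday is March 5 and the second is March 12.
At the standard offset (UTC−08:00), 16:00 UTC − 8h = 08:00 Ulir Sector standard time.
Daylight saving runs 28 September 2026 – 12 March 2027; the standard-time date in Ulir Sector, October 3, 2026, is inside that window, so Ulir Sector is at UTC−07:00.
16:00 UTC − 7h = 09:00 local.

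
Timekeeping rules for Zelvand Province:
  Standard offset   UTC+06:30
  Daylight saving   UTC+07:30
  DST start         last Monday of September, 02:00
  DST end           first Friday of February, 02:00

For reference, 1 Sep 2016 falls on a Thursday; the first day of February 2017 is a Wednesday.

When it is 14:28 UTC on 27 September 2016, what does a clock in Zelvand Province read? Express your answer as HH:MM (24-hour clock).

1 September 2016 is a Thursday, so Mondays fall on 5, 12, 19, 26; the last is September 26.
1 February 2017 is a Wednesday, so the first Friday is February 3.
At the standard offset (UTC+06:30), 14:28 UTC + 6h30m = 20:58 Zelvand Province standard time.
The standard-time date in Zelvand Province, 27 September 2016, falls between 26 September 2016 and 3 February 2017, so daylight saving is in effect and Zelvand Province is at UTC+07:30.
14:28 UTC + 7h30m = 21:58 local.

21:58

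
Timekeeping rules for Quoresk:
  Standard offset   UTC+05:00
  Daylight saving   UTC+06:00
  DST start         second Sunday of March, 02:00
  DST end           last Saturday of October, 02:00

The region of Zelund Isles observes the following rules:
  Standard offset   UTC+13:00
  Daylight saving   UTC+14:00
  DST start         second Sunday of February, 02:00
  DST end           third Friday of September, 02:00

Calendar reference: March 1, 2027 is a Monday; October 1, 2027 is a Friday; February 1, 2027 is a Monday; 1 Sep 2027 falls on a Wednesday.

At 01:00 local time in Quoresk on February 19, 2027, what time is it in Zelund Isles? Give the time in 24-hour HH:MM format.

10:00

1 March 2027 is a Monday, so the first Sunday is March 7 and the second is March 14.
1 October 2027 is a Friday, so Saturdays fall on 2, 9, 16, 23, 30; the last is October 30.
February 19, 2027 is outside the daylight-saving period (14 March – 30 October), so Quoresk is on standard time, UTC+05:00.
01:00 Quoresk − 5h = 20:00 UTC (rolling into the previous day, 18 February 2027).
1 February 2027 is a Monday, so the first Sunday is February 7 and the second is February 14.
1 September 2027 is a Wednesday, so the first Friday is September 3 and the third is September 17.
At the standard offset (UTC+13:00), 20:00 UTC + 13h = 09:00 Zelund Isles standard time (rolling into the next day, 19 February 2027).
Daylight saving runs 14 February – 17 September; the standard-time date in Zelund Isles, February 19, 2027, is inside that window, so Zelund Isles is at UTC+14:00.
20:00 UTC + 14h = 10:00 Zelund Isles (rolling into the next day, 19 February 2027).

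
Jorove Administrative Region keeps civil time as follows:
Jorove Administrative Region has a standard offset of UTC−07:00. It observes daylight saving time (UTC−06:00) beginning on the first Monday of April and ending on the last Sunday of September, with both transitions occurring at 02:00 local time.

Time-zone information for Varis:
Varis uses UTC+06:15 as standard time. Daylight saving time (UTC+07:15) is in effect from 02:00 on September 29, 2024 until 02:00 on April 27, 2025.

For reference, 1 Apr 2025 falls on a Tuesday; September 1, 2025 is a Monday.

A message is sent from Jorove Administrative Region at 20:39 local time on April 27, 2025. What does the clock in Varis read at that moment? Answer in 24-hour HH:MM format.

08:54

1 April 2025 is a Tuesday, so the first Monday is April 7.
1 September 2025 is a Monday, so Sundays fall on 7, 14, 21, 28; the last is September 28.
Daylight saving runs 7 April – 28 September; April 27, 2025 is inside that window, so Jorove Administrative Region is at UTC−06:00.
20:39 Jorove Administrative Region + 6h = 02:39 UTC (rolling into the next day, 28 April 2025).
At the standard offset (UTC+06:15), 02:39 UTC + 6h15m = 08:54 Varis standard time.
Daylight saving runs 29 September 2024 – 27 April 2025; the standard-time date in Varis, April 28, 2025, is outside that window, so Varis is on standard time at UTC+06:15.
02:39 UTC + 6h15m = 08:54 Varis.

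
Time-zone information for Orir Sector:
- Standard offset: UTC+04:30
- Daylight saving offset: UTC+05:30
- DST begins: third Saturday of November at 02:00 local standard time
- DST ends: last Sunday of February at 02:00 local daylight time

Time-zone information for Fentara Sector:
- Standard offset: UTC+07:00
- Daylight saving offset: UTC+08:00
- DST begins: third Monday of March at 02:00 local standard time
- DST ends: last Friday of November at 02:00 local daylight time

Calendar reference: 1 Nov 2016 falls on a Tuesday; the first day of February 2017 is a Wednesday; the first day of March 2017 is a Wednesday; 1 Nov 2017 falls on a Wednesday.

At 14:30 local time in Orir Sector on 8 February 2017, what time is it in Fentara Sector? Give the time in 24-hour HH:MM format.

16:00

1 November 2016 is a Tuesday, so the first Saturday is November 5 and the third is November 19.
1 February 2017 is a Wednesday, so Sundays fall on 5, 12, 19, 26; the last is February 26.
Daylight saving runs 19 November 2016 – 26 February 2017; 8 February 2017 is inside that window, so Orir Sector is at UTC+05:30.
14:30 Orir Sector − 5h30m = 09:00 UTC.
1 March 2017 is a Wednesday, so the first Monday is March 6 and the third is March 20.
1 November 2017 is a Wednesday, so Fridays fall on 3, 10, 17, 24; the last is November 24.
At the standard offset (UTC+07:00), 09:00 UTC + 7h = 16:00 Fentara Sector standard time.
The standard-time date in Fentara Sector, 8 February 2017, does not fall between 20 March and 24 November, so daylight saving is not in effect and Fentara Sector is at UTC+07:00.
09:00 UTC + 7h = 16:00 Fentara Sector.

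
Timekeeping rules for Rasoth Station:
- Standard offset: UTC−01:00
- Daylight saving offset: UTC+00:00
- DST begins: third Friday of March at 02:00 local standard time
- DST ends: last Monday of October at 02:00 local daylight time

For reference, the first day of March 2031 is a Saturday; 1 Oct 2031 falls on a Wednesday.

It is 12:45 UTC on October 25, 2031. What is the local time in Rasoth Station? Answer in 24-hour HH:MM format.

12:45

1 March 2031 is a Saturday, so the first Friday is March 7 and the third is March 21.
1 October 2031 is a Wednesday, so Mondays fall on 6, 13, 20, 27; the last is October 27.
At the standard offset (UTC−01:00), 12:45 UTC − 1h = 11:45 Rasoth Station standard time.
The standard-time date in Rasoth Station, October 25, 2031, lies within the daylight-saving period (21 March – 27 October), so Rasoth Station is on daylight time, UTC+00:00.
12:45 UTC + 0h = 12:45 local.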